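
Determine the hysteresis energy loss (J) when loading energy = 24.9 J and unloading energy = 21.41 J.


Hysteresis loss = loading - unloading
= 24.9 - 21.41
= 3.49 J

3.49 J


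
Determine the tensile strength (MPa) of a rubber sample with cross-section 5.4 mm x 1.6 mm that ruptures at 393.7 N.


Area = width * thickness = 5.4 * 1.6 = 8.64 mm^2
TS = force / area = 393.7 / 8.64 = 45.57 MPa

45.57 MPa


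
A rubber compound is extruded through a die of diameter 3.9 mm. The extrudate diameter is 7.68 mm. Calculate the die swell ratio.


Die swell ratio = D_extrudate / D_die
= 7.68 / 3.9
= 1.969

Die swell = 1.969


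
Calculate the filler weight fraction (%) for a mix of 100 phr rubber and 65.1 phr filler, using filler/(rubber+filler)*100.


Filler % = filler / (rubber + filler) * 100
= 65.1 / (100 + 65.1) * 100
= 65.1 / 165.1 * 100
= 39.43%

39.43%


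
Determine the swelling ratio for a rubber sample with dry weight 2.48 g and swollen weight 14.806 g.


Q = W_swollen / W_dry
Q = 14.806 / 2.48
Q = 5.97

Q = 5.97


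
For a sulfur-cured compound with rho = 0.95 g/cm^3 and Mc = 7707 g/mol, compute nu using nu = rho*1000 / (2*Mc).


nu = rho * 1000 / (2 * Mc)
nu = 0.95 * 1000 / (2 * 7707)
nu = 950.0 / 15414
nu = 0.0616 mol/L

0.0616 mol/L


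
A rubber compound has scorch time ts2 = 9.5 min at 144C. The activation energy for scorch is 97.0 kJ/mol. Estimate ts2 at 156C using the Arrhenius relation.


Convert temperatures: T1 = 144 + 273.15 = 417.15 K, T2 = 156 + 273.15 = 429.15 K
ts2_new = 9.5 * exp(97000 / 8.314 * (1/429.15 - 1/417.15))
1/T2 - 1/T1 = -6.7032e-05
ts2_new = 4.35 min

4.35 min


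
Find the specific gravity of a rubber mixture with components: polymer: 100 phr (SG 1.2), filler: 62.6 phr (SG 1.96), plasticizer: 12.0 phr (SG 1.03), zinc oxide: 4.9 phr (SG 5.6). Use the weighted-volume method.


Sum of weights = 179.5
Volume contributions:
  polymer: 100/1.2 = 83.3333
  filler: 62.6/1.96 = 31.9388
  plasticizer: 12.0/1.03 = 11.6505
  zinc oxide: 4.9/5.6 = 0.8750
Sum of volumes = 127.7976
SG = 179.5 / 127.7976 = 1.405

SG = 1.405


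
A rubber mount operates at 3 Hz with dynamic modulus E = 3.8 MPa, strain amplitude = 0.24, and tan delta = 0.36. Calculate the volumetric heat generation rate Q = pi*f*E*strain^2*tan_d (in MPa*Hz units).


Q = pi * f * E * strain^2 * tan_d
= pi * 3 * 3.8 * 0.24^2 * 0.36
= pi * 3 * 3.8 * 0.0576 * 0.36
= 0.7426

Q = 0.7426


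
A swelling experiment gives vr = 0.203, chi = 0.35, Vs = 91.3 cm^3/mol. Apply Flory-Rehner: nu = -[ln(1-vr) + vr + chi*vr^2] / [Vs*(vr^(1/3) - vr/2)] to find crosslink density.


ln(1 - vr) = ln(1 - 0.203) = -0.2269
Numerator = -((-0.2269) + 0.203 + 0.35 * 0.203^2) = 0.0095
Denominator = 91.3 * (0.203^(1/3) - 0.203/2) = 44.3913
nu = 0.0095 / 44.3913 = 2.1350e-04 mol/cm^3

2.1350e-04 mol/cm^3


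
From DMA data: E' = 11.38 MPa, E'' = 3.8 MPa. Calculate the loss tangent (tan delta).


tan delta = E'' / E'
= 3.8 / 11.38
= 0.3339

tan delta = 0.3339


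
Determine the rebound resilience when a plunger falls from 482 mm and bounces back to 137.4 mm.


Resilience = h_rebound / h_drop * 100
= 137.4 / 482 * 100
= 28.5%

28.5%


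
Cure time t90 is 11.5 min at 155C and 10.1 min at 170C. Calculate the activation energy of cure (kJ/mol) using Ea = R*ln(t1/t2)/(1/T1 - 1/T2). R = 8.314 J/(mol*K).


T1 = 428.15 K, T2 = 443.15 K
1/T1 - 1/T2 = 7.9058e-05
ln(t1/t2) = ln(11.5/10.1) = 0.1298
Ea = 8.314 * 0.1298 / 7.9058e-05 = 13651.4570 J/mol
Ea = 13.65 kJ/mol

13.65 kJ/mol


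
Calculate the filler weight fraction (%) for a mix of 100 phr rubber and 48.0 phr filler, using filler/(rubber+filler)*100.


Filler % = filler / (rubber + filler) * 100
= 48.0 / (100 + 48.0) * 100
= 48.0 / 148.0 * 100
= 32.43%

32.43%


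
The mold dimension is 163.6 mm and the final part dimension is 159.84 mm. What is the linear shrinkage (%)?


Shrinkage = (mold - part) / mold * 100
= (163.6 - 159.84) / 163.6 * 100
= 3.76 / 163.6 * 100
= 2.3%

2.3%


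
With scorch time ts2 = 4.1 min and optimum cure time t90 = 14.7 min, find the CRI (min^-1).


CRI = 100 / (t90 - ts2)
= 100 / (14.7 - 4.1)
= 100 / 10.6
= 9.43 min^-1

9.43 min^-1


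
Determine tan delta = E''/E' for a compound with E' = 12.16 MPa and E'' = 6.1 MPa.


tan delta = E'' / E'
= 6.1 / 12.16
= 0.5016

tan delta = 0.5016


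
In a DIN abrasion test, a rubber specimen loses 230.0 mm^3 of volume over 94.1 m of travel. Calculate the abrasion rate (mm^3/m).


Rate = volume_loss / distance
= 230.0 / 94.1
= 2.444 mm^3/m

2.444 mm^3/m


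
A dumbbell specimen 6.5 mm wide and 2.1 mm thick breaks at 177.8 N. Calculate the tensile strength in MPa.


Area = width * thickness = 6.5 * 2.1 = 13.65 mm^2
TS = force / area = 177.8 / 13.65 = 13.03 MPa

13.03 MPa


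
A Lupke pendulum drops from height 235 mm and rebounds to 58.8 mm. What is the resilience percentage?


Resilience = h_rebound / h_drop * 100
= 58.8 / 235 * 100
= 25.0%

25.0%


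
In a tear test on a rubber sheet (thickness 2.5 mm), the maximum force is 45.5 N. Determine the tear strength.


Tear strength = force / thickness
= 45.5 / 2.5
= 18.2 N/mm

18.2 N/mm


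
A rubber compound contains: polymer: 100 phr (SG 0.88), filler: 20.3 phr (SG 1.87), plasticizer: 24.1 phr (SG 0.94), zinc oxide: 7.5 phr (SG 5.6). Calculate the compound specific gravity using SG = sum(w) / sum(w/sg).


Sum of weights = 151.9
Volume contributions:
  polymer: 100/0.88 = 113.6364
  filler: 20.3/1.87 = 10.8556
  plasticizer: 24.1/0.94 = 25.6383
  zinc oxide: 7.5/5.6 = 1.3393
Sum of volumes = 151.4696
SG = 151.9 / 151.4696 = 1.003

SG = 1.003


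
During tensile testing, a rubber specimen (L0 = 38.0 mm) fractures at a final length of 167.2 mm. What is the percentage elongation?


Elongation = (Lf - L0) / L0 * 100
= (167.2 - 38.0) / 38.0 * 100
= 129.2 / 38.0 * 100
= 340.0%

340.0%


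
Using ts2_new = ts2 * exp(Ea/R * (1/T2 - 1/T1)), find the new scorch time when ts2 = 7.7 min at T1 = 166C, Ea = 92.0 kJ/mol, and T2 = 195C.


Convert temperatures: T1 = 166 + 273.15 = 439.15 K, T2 = 195 + 273.15 = 468.15 K
ts2_new = 7.7 * exp(92000 / 8.314 * (1/468.15 - 1/439.15))
1/T2 - 1/T1 = -1.4106e-04
ts2_new = 1.62 min

1.62 min


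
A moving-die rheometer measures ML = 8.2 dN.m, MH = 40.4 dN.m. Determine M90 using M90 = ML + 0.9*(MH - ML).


M90 = ML + 0.9 * (MH - ML)
M90 = 8.2 + 0.9 * (40.4 - 8.2)
M90 = 8.2 + 0.9 * 32.2
M90 = 37.18 dN.m

37.18 dN.m


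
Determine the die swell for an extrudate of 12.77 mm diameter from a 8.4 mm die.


Die swell ratio = D_extrudate / D_die
= 12.77 / 8.4
= 1.52

Die swell = 1.52


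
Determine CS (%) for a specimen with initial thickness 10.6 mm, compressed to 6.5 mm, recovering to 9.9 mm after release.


CS = (t0 - recovered) / (t0 - ts) * 100
= (10.6 - 9.9) / (10.6 - 6.5) * 100
= 0.7 / 4.1 * 100
= 17.1%

17.1%


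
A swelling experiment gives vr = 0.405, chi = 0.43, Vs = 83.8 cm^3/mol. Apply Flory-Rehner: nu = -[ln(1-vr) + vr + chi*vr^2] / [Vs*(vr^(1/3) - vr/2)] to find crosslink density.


ln(1 - vr) = ln(1 - 0.405) = -0.5192
Numerator = -((-0.5192) + 0.405 + 0.43 * 0.405^2) = 0.0437
Denominator = 83.8 * (0.405^(1/3) - 0.405/2) = 45.0311
nu = 0.0437 / 45.0311 = 9.6962e-04 mol/cm^3

9.6962e-04 mol/cm^3


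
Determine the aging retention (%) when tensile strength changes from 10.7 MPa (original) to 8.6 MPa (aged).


Retention = aged / original * 100
= 8.6 / 10.7 * 100
= 80.4%

80.4%


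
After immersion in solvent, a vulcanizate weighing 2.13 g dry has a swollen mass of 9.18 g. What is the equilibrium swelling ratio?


Q = W_swollen / W_dry
Q = 9.18 / 2.13
Q = 4.31

Q = 4.31


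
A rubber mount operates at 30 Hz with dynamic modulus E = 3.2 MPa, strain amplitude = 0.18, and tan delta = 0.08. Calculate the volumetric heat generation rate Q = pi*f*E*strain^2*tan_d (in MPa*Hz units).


Q = pi * f * E * strain^2 * tan_d
= pi * 30 * 3.2 * 0.18^2 * 0.08
= pi * 30 * 3.2 * 0.0324 * 0.08
= 0.7817

Q = 0.7817


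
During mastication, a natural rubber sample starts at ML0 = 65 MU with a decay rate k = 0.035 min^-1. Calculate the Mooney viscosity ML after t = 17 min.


ML = ML0 * exp(-k * t)
ML = 65 * exp(-0.035 * 17)
ML = 65 * 0.5516
ML = 35.85 MU

35.85 MU


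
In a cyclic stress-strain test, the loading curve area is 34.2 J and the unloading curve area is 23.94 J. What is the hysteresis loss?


Hysteresis loss = loading - unloading
= 34.2 - 23.94
= 10.26 J

10.26 J


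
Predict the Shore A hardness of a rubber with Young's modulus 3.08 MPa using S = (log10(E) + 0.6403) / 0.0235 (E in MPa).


log10(E) = 0.0235*S - 0.6403  =>  S = (log10(E) + 0.6403) / 0.0235
log10(3.08) = 0.488551
S = (0.488551 + 0.6403) / 0.0235 = 1.128851 / 0.0235
S = 48.0

Shore A = 48.0


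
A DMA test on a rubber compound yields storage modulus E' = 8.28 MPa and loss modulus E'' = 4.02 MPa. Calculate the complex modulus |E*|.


|E*| = sqrt(E'^2 + E''^2)
= sqrt(8.28^2 + 4.02^2)
= sqrt(68.5584 + 16.1604)
= 9.204 MPa

9.204 MPa


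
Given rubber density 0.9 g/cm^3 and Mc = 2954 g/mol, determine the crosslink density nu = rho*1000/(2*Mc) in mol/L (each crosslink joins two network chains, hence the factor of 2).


nu = rho * 1000 / (2 * Mc)
nu = 0.9 * 1000 / (2 * 2954)
nu = 900.0 / 5908
nu = 0.1523 mol/L

0.1523 mol/L


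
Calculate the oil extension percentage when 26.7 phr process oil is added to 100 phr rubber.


Oil % = oil / (100 + oil) * 100
= 26.7 / (100 + 26.7) * 100
= 26.7 / 126.7 * 100
= 21.07%

21.07%


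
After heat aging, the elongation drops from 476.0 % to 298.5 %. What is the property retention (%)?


Retention = aged / original * 100
= 298.5 / 476.0 * 100
= 62.7%

62.7%


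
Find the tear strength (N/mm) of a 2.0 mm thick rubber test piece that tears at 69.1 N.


Tear strength = force / thickness
= 69.1 / 2.0
= 34.55 N/mm

34.55 N/mm


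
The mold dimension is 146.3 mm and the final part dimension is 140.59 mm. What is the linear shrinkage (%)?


Shrinkage = (mold - part) / mold * 100
= (146.3 - 140.59) / 146.3 * 100
= 5.71 / 146.3 * 100
= 3.9%

3.9%


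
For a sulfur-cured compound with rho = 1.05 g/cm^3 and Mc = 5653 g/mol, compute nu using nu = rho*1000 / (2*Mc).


nu = rho * 1000 / (2 * Mc)
nu = 1.05 * 1000 / (2 * 5653)
nu = 1050.0 / 11306
nu = 0.0929 mol/L

0.0929 mol/L


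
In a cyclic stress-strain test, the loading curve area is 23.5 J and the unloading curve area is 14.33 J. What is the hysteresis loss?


Hysteresis loss = loading - unloading
= 23.5 - 14.33
= 9.17 J

9.17 J


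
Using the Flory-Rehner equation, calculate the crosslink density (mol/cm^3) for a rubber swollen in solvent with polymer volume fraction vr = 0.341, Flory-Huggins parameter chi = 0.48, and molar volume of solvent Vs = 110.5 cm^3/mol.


ln(1 - vr) = ln(1 - 0.341) = -0.4170
Numerator = -((-0.4170) + 0.341 + 0.48 * 0.341^2) = 0.0202
Denominator = 110.5 * (0.341^(1/3) - 0.341/2) = 58.3591
nu = 0.0202 / 58.3591 = 3.4642e-04 mol/cm^3

3.4642e-04 mol/cm^3


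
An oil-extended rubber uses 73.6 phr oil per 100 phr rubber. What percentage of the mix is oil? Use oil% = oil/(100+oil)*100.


Oil % = oil / (100 + oil) * 100
= 73.6 / (100 + 73.6) * 100
= 73.6 / 173.6 * 100
= 42.4%

42.4%


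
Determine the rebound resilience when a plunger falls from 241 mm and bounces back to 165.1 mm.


Resilience = h_rebound / h_drop * 100
= 165.1 / 241 * 100
= 68.5%

68.5%


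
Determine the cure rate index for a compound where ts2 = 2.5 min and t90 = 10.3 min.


CRI = 100 / (t90 - ts2)
= 100 / (10.3 - 2.5)
= 100 / 7.8
= 12.82 min^-1

12.82 min^-1


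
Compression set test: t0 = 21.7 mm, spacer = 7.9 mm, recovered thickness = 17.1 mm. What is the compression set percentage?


CS = (t0 - recovered) / (t0 - ts) * 100
= (21.7 - 17.1) / (21.7 - 7.9) * 100
= 4.6 / 13.8 * 100
= 33.3%

33.3%


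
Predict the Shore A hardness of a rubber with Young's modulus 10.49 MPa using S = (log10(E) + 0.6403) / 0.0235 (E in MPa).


log10(E) = 0.0235*S - 0.6403  =>  S = (log10(E) + 0.6403) / 0.0235
log10(10.49) = 1.020775
S = (1.020775 + 0.6403) / 0.0235 = 1.661075 / 0.0235
S = 70.7

Shore A = 70.7


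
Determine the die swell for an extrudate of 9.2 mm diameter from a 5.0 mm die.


Die swell ratio = D_extrudate / D_die
= 9.2 / 5.0
= 1.84

Die swell = 1.84


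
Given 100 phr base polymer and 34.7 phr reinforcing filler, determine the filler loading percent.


Filler % = filler / (rubber + filler) * 100
= 34.7 / (100 + 34.7) * 100
= 34.7 / 134.7 * 100
= 25.76%

25.76%


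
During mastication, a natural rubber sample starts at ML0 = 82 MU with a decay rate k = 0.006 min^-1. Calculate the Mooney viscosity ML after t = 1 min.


ML = ML0 * exp(-k * t)
ML = 82 * exp(-0.006 * 1)
ML = 82 * 0.9940
ML = 81.51 MU

81.51 MU


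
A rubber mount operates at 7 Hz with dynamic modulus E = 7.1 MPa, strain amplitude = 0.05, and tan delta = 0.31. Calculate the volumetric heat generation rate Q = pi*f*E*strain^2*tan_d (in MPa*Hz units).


Q = pi * f * E * strain^2 * tan_d
= pi * 7 * 7.1 * 0.05^2 * 0.31
= pi * 7 * 7.1 * 0.0025 * 0.31
= 0.1210

Q = 0.1210


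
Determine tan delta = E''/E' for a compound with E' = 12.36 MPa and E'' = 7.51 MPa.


tan delta = E'' / E'
= 7.51 / 12.36
= 0.6076

tan delta = 0.6076


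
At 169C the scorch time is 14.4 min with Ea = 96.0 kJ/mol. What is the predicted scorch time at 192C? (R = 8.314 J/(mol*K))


Convert temperatures: T1 = 169 + 273.15 = 442.15 K, T2 = 192 + 273.15 = 465.15 K
ts2_new = 14.4 * exp(96000 / 8.314 * (1/465.15 - 1/442.15))
1/T2 - 1/T1 = -1.1183e-04
ts2_new = 3.96 min

3.96 min


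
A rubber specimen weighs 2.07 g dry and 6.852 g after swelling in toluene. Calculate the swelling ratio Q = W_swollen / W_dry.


Q = W_swollen / W_dry
Q = 6.852 / 2.07
Q = 3.31

Q = 3.31


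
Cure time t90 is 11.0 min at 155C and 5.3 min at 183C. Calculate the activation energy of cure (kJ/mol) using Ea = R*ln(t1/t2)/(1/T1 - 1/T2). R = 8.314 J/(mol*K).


T1 = 428.15 K, T2 = 456.15 K
1/T1 - 1/T2 = 1.4337e-04
ln(t1/t2) = ln(11.0/5.3) = 0.7302
Ea = 8.314 * 0.7302 / 1.4337e-04 = 42343.8728 J/mol
Ea = 42.34 kJ/mol

42.34 kJ/mol


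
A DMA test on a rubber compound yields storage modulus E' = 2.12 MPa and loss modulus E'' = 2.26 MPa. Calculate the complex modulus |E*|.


|E*| = sqrt(E'^2 + E''^2)
= sqrt(2.12^2 + 2.26^2)
= sqrt(4.4944 + 5.1076)
= 3.099 MPa

3.099 MPa


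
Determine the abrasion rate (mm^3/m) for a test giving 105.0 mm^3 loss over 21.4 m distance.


Rate = volume_loss / distance
= 105.0 / 21.4
= 4.907 mm^3/m

4.907 mm^3/m


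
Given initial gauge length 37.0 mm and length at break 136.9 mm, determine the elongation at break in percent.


Elongation = (Lf - L0) / L0 * 100
= (136.9 - 37.0) / 37.0 * 100
= 99.9 / 37.0 * 100
= 270.0%

270.0%


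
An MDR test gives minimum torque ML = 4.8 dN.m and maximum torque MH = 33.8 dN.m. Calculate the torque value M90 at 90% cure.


M90 = ML + 0.9 * (MH - ML)
M90 = 4.8 + 0.9 * (33.8 - 4.8)
M90 = 4.8 + 0.9 * 29.0
M90 = 30.9 dN.m

30.9 dN.m


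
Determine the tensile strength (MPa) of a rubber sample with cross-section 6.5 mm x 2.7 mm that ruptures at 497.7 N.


Area = width * thickness = 6.5 * 2.7 = 17.55 mm^2
TS = force / area = 497.7 / 17.55 = 28.36 MPa

28.36 MPa


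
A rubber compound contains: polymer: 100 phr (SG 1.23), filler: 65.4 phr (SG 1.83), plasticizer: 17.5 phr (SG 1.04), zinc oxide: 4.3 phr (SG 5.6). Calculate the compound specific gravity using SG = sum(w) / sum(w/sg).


Sum of weights = 187.2
Volume contributions:
  polymer: 100/1.23 = 81.3008
  filler: 65.4/1.83 = 35.7377
  plasticizer: 17.5/1.04 = 16.8269
  zinc oxide: 4.3/5.6 = 0.7679
Sum of volumes = 134.6333
SG = 187.2 / 134.6333 = 1.39

SG = 1.39


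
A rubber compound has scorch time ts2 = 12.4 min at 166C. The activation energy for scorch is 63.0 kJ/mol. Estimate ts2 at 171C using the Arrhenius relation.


Convert temperatures: T1 = 166 + 273.15 = 439.15 K, T2 = 171 + 273.15 = 444.15 K
ts2_new = 12.4 * exp(63000 / 8.314 * (1/444.15 - 1/439.15))
1/T2 - 1/T1 = -2.5635e-05
ts2_new = 10.21 min

10.21 min


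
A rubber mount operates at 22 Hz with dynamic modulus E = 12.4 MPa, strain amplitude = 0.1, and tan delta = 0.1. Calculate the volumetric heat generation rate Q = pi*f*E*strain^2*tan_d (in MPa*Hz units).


Q = pi * f * E * strain^2 * tan_d
= pi * 22 * 12.4 * 0.1^2 * 0.1
= pi * 22 * 12.4 * 0.0100 * 0.1
= 0.8570

Q = 0.8570


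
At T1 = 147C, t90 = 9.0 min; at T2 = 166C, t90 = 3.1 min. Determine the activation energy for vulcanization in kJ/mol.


T1 = 420.15 K, T2 = 439.15 K
1/T1 - 1/T2 = 1.0298e-04
ln(t1/t2) = ln(9.0/3.1) = 1.0658
Ea = 8.314 * 1.0658 / 1.0298e-04 = 86051.5197 J/mol
Ea = 86.05 kJ/mol

86.05 kJ/mol


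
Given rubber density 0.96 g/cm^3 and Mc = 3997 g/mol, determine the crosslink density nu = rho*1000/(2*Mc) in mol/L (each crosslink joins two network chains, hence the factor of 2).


nu = rho * 1000 / (2 * Mc)
nu = 0.96 * 1000 / (2 * 3997)
nu = 960.0 / 7994
nu = 0.1201 mol/L

0.1201 mol/L


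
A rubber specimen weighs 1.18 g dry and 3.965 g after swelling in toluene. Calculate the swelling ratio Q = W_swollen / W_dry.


Q = W_swollen / W_dry
Q = 3.965 / 1.18
Q = 3.36

Q = 3.36


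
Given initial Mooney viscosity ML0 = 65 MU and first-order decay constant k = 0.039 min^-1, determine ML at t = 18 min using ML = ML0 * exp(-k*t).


ML = ML0 * exp(-k * t)
ML = 65 * exp(-0.039 * 18)
ML = 65 * 0.4956
ML = 32.21 MU

32.21 MU


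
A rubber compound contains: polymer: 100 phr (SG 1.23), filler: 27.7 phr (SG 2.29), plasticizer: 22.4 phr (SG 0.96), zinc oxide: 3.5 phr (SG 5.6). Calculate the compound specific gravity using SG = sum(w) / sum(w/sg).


Sum of weights = 153.6
Volume contributions:
  polymer: 100/1.23 = 81.3008
  filler: 27.7/2.29 = 12.0961
  plasticizer: 22.4/0.96 = 23.3333
  zinc oxide: 3.5/5.6 = 0.6250
Sum of volumes = 117.3552
SG = 153.6 / 117.3552 = 1.309

SG = 1.309


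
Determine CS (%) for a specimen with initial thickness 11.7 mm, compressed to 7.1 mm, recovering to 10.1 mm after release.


CS = (t0 - recovered) / (t0 - ts) * 100
= (11.7 - 10.1) / (11.7 - 7.1) * 100
= 1.6 / 4.6 * 100
= 34.8%

34.8%


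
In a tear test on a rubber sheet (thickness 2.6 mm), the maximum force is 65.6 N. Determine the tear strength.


Tear strength = force / thickness
= 65.6 / 2.6
= 25.23 N/mm

25.23 N/mm


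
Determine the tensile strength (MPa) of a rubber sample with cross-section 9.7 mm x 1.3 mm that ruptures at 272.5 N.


Area = width * thickness = 9.7 * 1.3 = 12.61 mm^2
TS = force / area = 272.5 / 12.61 = 21.61 MPa

21.61 MPa


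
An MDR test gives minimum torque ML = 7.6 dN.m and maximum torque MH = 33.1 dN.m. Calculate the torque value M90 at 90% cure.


M90 = ML + 0.9 * (MH - ML)
M90 = 7.6 + 0.9 * (33.1 - 7.6)
M90 = 7.6 + 0.9 * 25.5
M90 = 30.55 dN.m

30.55 dN.m


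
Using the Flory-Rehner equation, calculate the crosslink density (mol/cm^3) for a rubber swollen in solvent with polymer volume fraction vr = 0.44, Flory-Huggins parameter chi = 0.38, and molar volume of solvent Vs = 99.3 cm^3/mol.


ln(1 - vr) = ln(1 - 0.44) = -0.5798
Numerator = -((-0.5798) + 0.44 + 0.38 * 0.44^2) = 0.0663
Denominator = 99.3 * (0.44^(1/3) - 0.44/2) = 53.6806
nu = 0.0663 / 53.6806 = 0.0012 mol/cm^3

0.0012 mol/cm^3


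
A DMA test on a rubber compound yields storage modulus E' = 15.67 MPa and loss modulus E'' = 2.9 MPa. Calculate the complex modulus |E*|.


|E*| = sqrt(E'^2 + E''^2)
= sqrt(15.67^2 + 2.9^2)
= sqrt(245.5489 + 8.4100)
= 15.936 MPa

15.936 MPa


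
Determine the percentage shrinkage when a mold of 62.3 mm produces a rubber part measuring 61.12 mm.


Shrinkage = (mold - part) / mold * 100
= (62.3 - 61.12) / 62.3 * 100
= 1.18 / 62.3 * 100
= 1.89%

1.89%


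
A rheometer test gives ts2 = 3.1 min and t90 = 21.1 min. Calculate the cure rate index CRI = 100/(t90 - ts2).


CRI = 100 / (t90 - ts2)
= 100 / (21.1 - 3.1)
= 100 / 18.0
= 5.56 min^-1

5.56 min^-1


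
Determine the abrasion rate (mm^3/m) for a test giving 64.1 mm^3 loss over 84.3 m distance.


Rate = volume_loss / distance
= 64.1 / 84.3
= 0.76 mm^3/m

0.76 mm^3/m


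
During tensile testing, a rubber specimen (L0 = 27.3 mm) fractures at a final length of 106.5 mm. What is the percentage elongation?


Elongation = (Lf - L0) / L0 * 100
= (106.5 - 27.3) / 27.3 * 100
= 79.2 / 27.3 * 100
= 290.1%

290.1%


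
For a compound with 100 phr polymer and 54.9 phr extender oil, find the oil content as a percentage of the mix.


Oil % = oil / (100 + oil) * 100
= 54.9 / (100 + 54.9) * 100
= 54.9 / 154.9 * 100
= 35.44%

35.44%


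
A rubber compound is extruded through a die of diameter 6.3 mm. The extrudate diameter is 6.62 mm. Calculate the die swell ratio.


Die swell ratio = D_extrudate / D_die
= 6.62 / 6.3
= 1.051

Die swell = 1.051


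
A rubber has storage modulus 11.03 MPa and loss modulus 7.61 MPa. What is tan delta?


tan delta = E'' / E'
= 7.61 / 11.03
= 0.6899

tan delta = 0.6899


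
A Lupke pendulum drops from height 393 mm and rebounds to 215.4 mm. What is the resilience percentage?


Resilience = h_rebound / h_drop * 100
= 215.4 / 393 * 100
= 54.8%

54.8%


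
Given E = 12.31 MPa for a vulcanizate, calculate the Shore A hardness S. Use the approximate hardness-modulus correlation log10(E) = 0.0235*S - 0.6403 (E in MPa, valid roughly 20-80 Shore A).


log10(E) = 0.0235*S - 0.6403  =>  S = (log10(E) + 0.6403) / 0.0235
log10(12.31) = 1.090258
S = (1.090258 + 0.6403) / 0.0235 = 1.730558 / 0.0235
S = 73.6

Shore A = 73.6


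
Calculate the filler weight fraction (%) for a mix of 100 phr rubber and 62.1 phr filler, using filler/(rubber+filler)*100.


Filler % = filler / (rubber + filler) * 100
= 62.1 / (100 + 62.1) * 100
= 62.1 / 162.1 * 100
= 38.31%

38.31%


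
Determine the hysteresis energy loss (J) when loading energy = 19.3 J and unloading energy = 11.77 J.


Hysteresis loss = loading - unloading
= 19.3 - 11.77
= 7.53 J

7.53 J


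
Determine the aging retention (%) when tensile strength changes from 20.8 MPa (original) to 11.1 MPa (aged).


Retention = aged / original * 100
= 11.1 / 20.8 * 100
= 53.4%

53.4%


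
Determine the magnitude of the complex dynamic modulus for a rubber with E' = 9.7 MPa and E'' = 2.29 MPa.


|E*| = sqrt(E'^2 + E''^2)
= sqrt(9.7^2 + 2.29^2)
= sqrt(94.0900 + 5.2441)
= 9.967 MPa

9.967 MPa


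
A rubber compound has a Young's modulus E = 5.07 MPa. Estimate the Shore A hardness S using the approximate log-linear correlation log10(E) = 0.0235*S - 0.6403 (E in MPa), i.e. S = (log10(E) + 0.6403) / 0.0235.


log10(E) = 0.0235*S - 0.6403  =>  S = (log10(E) + 0.6403) / 0.0235
log10(5.07) = 0.705008
S = (0.705008 + 0.6403) / 0.0235 = 1.345308 / 0.0235
S = 57.2

Shore A = 57.2


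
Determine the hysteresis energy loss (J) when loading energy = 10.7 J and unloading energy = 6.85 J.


Hysteresis loss = loading - unloading
= 10.7 - 6.85
= 3.85 J

3.85 J


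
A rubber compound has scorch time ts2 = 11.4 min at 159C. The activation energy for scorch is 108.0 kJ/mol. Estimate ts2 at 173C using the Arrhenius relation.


Convert temperatures: T1 = 159 + 273.15 = 432.15 K, T2 = 173 + 273.15 = 446.15 K
ts2_new = 11.4 * exp(108000 / 8.314 * (1/446.15 - 1/432.15))
1/T2 - 1/T1 = -7.2613e-05
ts2_new = 4.44 min

4.44 min


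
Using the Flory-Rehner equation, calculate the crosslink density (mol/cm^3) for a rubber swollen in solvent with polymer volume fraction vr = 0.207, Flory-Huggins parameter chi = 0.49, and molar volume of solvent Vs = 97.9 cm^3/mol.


ln(1 - vr) = ln(1 - 0.207) = -0.2319
Numerator = -((-0.2319) + 0.207 + 0.49 * 0.207^2) = 0.0039
Denominator = 97.9 * (0.207^(1/3) - 0.207/2) = 47.7799
nu = 0.0039 / 47.7799 = 8.2379e-05 mol/cm^3

8.2379e-05 mol/cm^3


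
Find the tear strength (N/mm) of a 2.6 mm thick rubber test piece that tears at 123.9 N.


Tear strength = force / thickness
= 123.9 / 2.6
= 47.65 N/mm

47.65 N/mm


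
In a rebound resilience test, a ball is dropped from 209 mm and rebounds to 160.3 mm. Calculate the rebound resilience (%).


Resilience = h_rebound / h_drop * 100
= 160.3 / 209 * 100
= 76.7%

76.7%


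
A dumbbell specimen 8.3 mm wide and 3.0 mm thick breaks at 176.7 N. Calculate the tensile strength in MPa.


Area = width * thickness = 8.3 * 3.0 = 24.9 mm^2
TS = force / area = 176.7 / 24.9 = 7.1 MPa

7.1 MPa


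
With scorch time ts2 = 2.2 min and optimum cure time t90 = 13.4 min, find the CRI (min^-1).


CRI = 100 / (t90 - ts2)
= 100 / (13.4 - 2.2)
= 100 / 11.2
= 8.93 min^-1

8.93 min^-1


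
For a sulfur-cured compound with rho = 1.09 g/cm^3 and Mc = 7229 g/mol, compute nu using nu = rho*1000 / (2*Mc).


nu = rho * 1000 / (2 * Mc)
nu = 1.09 * 1000 / (2 * 7229)
nu = 1090.0 / 14458
nu = 0.0754 mol/L

0.0754 mol/L


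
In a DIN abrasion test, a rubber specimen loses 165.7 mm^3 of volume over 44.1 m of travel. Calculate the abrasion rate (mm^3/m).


Rate = volume_loss / distance
= 165.7 / 44.1
= 3.757 mm^3/m

3.757 mm^3/m


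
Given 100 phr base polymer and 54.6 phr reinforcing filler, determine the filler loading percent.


Filler % = filler / (rubber + filler) * 100
= 54.6 / (100 + 54.6) * 100
= 54.6 / 154.6 * 100
= 35.32%

35.32%


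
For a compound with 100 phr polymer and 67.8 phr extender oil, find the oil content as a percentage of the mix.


Oil % = oil / (100 + oil) * 100
= 67.8 / (100 + 67.8) * 100
= 67.8 / 167.8 * 100
= 40.41%

40.41%


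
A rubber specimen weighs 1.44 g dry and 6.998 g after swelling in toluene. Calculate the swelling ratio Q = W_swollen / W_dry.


Q = W_swollen / W_dry
Q = 6.998 / 1.44
Q = 4.86

Q = 4.86


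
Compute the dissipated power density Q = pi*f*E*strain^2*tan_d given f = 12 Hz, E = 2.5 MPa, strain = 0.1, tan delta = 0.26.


Q = pi * f * E * strain^2 * tan_d
= pi * 12 * 2.5 * 0.1^2 * 0.26
= pi * 12 * 2.5 * 0.0100 * 0.26
= 0.2450

Q = 0.2450


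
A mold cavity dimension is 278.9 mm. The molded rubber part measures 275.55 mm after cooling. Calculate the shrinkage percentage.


Shrinkage = (mold - part) / mold * 100
= (278.9 - 275.55) / 278.9 * 100
= 3.35 / 278.9 * 100
= 1.2%

1.2%


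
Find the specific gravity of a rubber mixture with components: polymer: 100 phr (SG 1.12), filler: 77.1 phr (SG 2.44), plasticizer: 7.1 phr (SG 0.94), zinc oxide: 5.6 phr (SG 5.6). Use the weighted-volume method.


Sum of weights = 189.8
Volume contributions:
  polymer: 100/1.12 = 89.2857
  filler: 77.1/2.44 = 31.5984
  plasticizer: 7.1/0.94 = 7.5532
  zinc oxide: 5.6/5.6 = 1.0000
Sum of volumes = 129.4373
SG = 189.8 / 129.4373 = 1.466

SG = 1.466


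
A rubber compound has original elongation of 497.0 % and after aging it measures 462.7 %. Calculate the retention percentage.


Retention = aged / original * 100
= 462.7 / 497.0 * 100
= 93.1%

93.1%


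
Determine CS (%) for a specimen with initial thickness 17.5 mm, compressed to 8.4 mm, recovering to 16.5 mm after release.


CS = (t0 - recovered) / (t0 - ts) * 100
= (17.5 - 16.5) / (17.5 - 8.4) * 100
= 1.0 / 9.1 * 100
= 11.0%

11.0%


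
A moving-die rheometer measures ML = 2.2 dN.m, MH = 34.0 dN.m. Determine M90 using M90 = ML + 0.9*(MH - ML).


M90 = ML + 0.9 * (MH - ML)
M90 = 2.2 + 0.9 * (34.0 - 2.2)
M90 = 2.2 + 0.9 * 31.8
M90 = 30.82 dN.m

30.82 dN.m


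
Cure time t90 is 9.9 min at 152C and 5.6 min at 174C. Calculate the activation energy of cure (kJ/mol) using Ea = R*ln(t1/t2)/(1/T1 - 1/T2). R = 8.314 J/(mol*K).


T1 = 425.15 K, T2 = 447.15 K
1/T1 - 1/T2 = 1.1573e-04
ln(t1/t2) = ln(9.9/5.6) = 0.5698
Ea = 8.314 * 0.5698 / 1.1573e-04 = 40933.6935 J/mol
Ea = 40.93 kJ/mol

40.93 kJ/mol


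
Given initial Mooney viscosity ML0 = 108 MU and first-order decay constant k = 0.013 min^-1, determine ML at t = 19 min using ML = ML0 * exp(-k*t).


ML = ML0 * exp(-k * t)
ML = 108 * exp(-0.013 * 19)
ML = 108 * 0.7811
ML = 84.36 MU

84.36 MU


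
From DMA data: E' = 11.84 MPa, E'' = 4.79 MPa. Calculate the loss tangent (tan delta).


tan delta = E'' / E'
= 4.79 / 11.84
= 0.4046

tan delta = 0.4046


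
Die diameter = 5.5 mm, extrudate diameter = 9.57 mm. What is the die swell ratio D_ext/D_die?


Die swell ratio = D_extrudate / D_die
= 9.57 / 5.5
= 1.74

Die swell = 1.74


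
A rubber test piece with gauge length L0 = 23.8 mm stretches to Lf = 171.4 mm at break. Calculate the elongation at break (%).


Elongation = (Lf - L0) / L0 * 100
= (171.4 - 23.8) / 23.8 * 100
= 147.6 / 23.8 * 100
= 620.2%

620.2%


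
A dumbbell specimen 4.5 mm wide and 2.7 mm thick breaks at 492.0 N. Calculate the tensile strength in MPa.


Area = width * thickness = 4.5 * 2.7 = 12.15 mm^2
TS = force / area = 492.0 / 12.15 = 40.49 MPa

40.49 MPa


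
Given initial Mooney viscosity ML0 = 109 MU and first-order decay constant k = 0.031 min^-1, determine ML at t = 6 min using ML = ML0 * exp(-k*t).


ML = ML0 * exp(-k * t)
ML = 109 * exp(-0.031 * 6)
ML = 109 * 0.8303
ML = 90.5 MU

90.5 MU


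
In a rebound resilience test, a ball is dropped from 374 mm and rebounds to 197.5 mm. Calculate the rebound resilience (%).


Resilience = h_rebound / h_drop * 100
= 197.5 / 374 * 100
= 52.8%

52.8%


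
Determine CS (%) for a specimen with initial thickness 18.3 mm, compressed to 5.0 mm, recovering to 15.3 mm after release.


CS = (t0 - recovered) / (t0 - ts) * 100
= (18.3 - 15.3) / (18.3 - 5.0) * 100
= 3.0 / 13.3 * 100
= 22.6%

22.6%


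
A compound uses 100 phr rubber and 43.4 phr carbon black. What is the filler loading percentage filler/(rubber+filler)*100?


Filler % = filler / (rubber + filler) * 100
= 43.4 / (100 + 43.4) * 100
= 43.4 / 143.4 * 100
= 30.26%

30.26%


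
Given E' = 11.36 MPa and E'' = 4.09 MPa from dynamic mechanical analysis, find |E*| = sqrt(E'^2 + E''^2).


|E*| = sqrt(E'^2 + E''^2)
= sqrt(11.36^2 + 4.09^2)
= sqrt(129.0496 + 16.7281)
= 12.074 MPa

12.074 MPa


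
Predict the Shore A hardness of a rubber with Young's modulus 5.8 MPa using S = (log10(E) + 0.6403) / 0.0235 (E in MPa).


log10(E) = 0.0235*S - 0.6403  =>  S = (log10(E) + 0.6403) / 0.0235
log10(5.8) = 0.763428
S = (0.763428 + 0.6403) / 0.0235 = 1.403728 / 0.0235
S = 59.7

Shore A = 59.7


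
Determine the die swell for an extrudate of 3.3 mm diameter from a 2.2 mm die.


Die swell ratio = D_extrudate / D_die
= 3.3 / 2.2
= 1.5

Die swell = 1.5


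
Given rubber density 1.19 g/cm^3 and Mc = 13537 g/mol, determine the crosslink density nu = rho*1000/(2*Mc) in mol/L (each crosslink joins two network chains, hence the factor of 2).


nu = rho * 1000 / (2 * Mc)
nu = 1.19 * 1000 / (2 * 13537)
nu = 1190.0 / 27074
nu = 0.0440 mol/L

0.0440 mol/L


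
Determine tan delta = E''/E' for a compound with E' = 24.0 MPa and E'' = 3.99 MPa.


tan delta = E'' / E'
= 3.99 / 24.0
= 0.1663

tan delta = 0.1663


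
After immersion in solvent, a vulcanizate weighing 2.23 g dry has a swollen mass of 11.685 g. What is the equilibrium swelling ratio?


Q = W_swollen / W_dry
Q = 11.685 / 2.23
Q = 5.24

Q = 5.24


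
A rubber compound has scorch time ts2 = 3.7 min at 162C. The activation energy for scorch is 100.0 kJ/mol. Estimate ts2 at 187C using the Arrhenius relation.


Convert temperatures: T1 = 162 + 273.15 = 435.15 K, T2 = 187 + 273.15 = 460.15 K
ts2_new = 3.7 * exp(100000 / 8.314 * (1/460.15 - 1/435.15))
1/T2 - 1/T1 = -1.2485e-04
ts2_new = 0.82 min

0.82 min


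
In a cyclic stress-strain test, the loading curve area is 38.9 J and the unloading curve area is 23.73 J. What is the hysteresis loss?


Hysteresis loss = loading - unloading
= 38.9 - 23.73
= 15.17 J

15.17 J


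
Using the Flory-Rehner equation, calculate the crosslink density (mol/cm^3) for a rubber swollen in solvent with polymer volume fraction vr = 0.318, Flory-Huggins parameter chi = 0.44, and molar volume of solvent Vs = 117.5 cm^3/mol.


ln(1 - vr) = ln(1 - 0.318) = -0.3827
Numerator = -((-0.3827) + 0.318 + 0.44 * 0.318^2) = 0.0202
Denominator = 117.5 * (0.318^(1/3) - 0.318/2) = 61.5186
nu = 0.0202 / 61.5186 = 3.2886e-04 mol/cm^3

3.2886e-04 mol/cm^3


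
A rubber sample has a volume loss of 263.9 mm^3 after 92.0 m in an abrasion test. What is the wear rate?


Rate = volume_loss / distance
= 263.9 / 92.0
= 2.868 mm^3/m

2.868 mm^3/m


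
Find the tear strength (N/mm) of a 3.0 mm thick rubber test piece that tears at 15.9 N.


Tear strength = force / thickness
= 15.9 / 3.0
= 5.3 N/mm

5.3 N/mm


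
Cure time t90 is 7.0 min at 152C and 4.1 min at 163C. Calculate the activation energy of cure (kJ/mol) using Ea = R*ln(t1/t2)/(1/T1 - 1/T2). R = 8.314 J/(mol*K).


T1 = 425.15 K, T2 = 436.15 K
1/T1 - 1/T2 = 5.9322e-05
ln(t1/t2) = ln(7.0/4.1) = 0.5349
Ea = 8.314 * 0.5349 / 5.9322e-05 = 74969.8789 J/mol
Ea = 74.97 kJ/mol

74.97 kJ/mol


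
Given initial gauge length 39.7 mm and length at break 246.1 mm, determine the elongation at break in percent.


Elongation = (Lf - L0) / L0 * 100
= (246.1 - 39.7) / 39.7 * 100
= 206.4 / 39.7 * 100
= 519.9%

519.9%


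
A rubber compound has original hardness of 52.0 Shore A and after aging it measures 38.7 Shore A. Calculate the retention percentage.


Retention = aged / original * 100
= 38.7 / 52.0 * 100
= 74.4%

74.4%


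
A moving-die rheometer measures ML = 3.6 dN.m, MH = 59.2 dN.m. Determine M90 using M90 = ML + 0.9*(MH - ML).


M90 = ML + 0.9 * (MH - ML)
M90 = 3.6 + 0.9 * (59.2 - 3.6)
M90 = 3.6 + 0.9 * 55.6
M90 = 53.64 dN.m

53.64 dN.m


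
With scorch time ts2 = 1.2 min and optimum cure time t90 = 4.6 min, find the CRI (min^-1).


CRI = 100 / (t90 - ts2)
= 100 / (4.6 - 1.2)
= 100 / 3.4
= 29.41 min^-1

29.41 min^-1


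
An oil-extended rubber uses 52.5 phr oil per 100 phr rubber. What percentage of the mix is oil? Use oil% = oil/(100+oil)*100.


Oil % = oil / (100 + oil) * 100
= 52.5 / (100 + 52.5) * 100
= 52.5 / 152.5 * 100
= 34.43%

34.43%


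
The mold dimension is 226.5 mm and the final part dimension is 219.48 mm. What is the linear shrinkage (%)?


Shrinkage = (mold - part) / mold * 100
= (226.5 - 219.48) / 226.5 * 100
= 7.02 / 226.5 * 100
= 3.1%

3.1%


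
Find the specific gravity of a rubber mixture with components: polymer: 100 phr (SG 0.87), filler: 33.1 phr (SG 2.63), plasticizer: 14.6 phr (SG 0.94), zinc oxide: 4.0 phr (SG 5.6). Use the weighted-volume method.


Sum of weights = 151.7
Volume contributions:
  polymer: 100/0.87 = 114.9425
  filler: 33.1/2.63 = 12.5856
  plasticizer: 14.6/0.94 = 15.5319
  zinc oxide: 4.0/5.6 = 0.7143
Sum of volumes = 143.7743
SG = 151.7 / 143.7743 = 1.055

SG = 1.055


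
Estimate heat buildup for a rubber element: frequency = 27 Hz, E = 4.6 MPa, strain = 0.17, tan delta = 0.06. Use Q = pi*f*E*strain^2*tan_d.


Q = pi * f * E * strain^2 * tan_d
= pi * 27 * 4.6 * 0.17^2 * 0.06
= pi * 27 * 4.6 * 0.0289 * 0.06
= 0.6766

Q = 0.6766


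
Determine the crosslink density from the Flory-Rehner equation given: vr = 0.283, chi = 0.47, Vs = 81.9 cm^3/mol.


ln(1 - vr) = ln(1 - 0.283) = -0.3327
Numerator = -((-0.3327) + 0.283 + 0.47 * 0.283^2) = 0.0120
Denominator = 81.9 * (0.283^(1/3) - 0.283/2) = 42.1819
nu = 0.0120 / 42.1819 = 2.8537e-04 mol/cm^3

2.8537e-04 mol/cm^3


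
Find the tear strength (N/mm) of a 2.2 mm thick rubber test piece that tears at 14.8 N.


Tear strength = force / thickness
= 14.8 / 2.2
= 6.73 N/mm

6.73 N/mm


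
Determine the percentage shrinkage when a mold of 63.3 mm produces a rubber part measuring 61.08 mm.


Shrinkage = (mold - part) / mold * 100
= (63.3 - 61.08) / 63.3 * 100
= 2.22 / 63.3 * 100
= 3.51%

3.51%


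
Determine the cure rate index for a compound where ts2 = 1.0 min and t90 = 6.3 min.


CRI = 100 / (t90 - ts2)
= 100 / (6.3 - 1.0)
= 100 / 5.3
= 18.87 min^-1

18.87 min^-1


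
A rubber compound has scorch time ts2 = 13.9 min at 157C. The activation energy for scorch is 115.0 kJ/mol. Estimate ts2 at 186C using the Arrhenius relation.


Convert temperatures: T1 = 157 + 273.15 = 430.15 K, T2 = 186 + 273.15 = 459.15 K
ts2_new = 13.9 * exp(115000 / 8.314 * (1/459.15 - 1/430.15))
1/T2 - 1/T1 = -1.4683e-04
ts2_new = 1.82 min

1.82 min


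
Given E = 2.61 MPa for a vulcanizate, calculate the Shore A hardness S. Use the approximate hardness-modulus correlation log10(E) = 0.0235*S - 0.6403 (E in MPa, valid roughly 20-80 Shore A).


log10(E) = 0.0235*S - 0.6403  =>  S = (log10(E) + 0.6403) / 0.0235
log10(2.61) = 0.416641
S = (0.416641 + 0.6403) / 0.0235 = 1.056941 / 0.0235
S = 45.0

Shore A = 45.0


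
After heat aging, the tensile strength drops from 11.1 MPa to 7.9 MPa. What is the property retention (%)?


Retention = aged / original * 100
= 7.9 / 11.1 * 100
= 71.2%

71.2%


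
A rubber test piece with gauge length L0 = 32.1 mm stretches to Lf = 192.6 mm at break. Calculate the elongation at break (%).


Elongation = (Lf - L0) / L0 * 100
= (192.6 - 32.1) / 32.1 * 100
= 160.5 / 32.1 * 100
= 500.0%

500.0%


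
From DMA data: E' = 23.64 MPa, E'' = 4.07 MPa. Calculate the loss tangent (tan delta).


tan delta = E'' / E'
= 4.07 / 23.64
= 0.1722

tan delta = 0.1722


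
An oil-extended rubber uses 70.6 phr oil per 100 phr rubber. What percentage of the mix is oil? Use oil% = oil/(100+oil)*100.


Oil % = oil / (100 + oil) * 100
= 70.6 / (100 + 70.6) * 100
= 70.6 / 170.6 * 100
= 41.38%

41.38%


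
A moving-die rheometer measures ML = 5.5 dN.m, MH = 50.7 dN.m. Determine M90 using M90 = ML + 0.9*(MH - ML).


M90 = ML + 0.9 * (MH - ML)
M90 = 5.5 + 0.9 * (50.7 - 5.5)
M90 = 5.5 + 0.9 * 45.2
M90 = 46.18 dN.m

46.18 dN.m


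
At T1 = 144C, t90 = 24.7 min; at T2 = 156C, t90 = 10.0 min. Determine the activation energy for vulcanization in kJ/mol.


T1 = 417.15 K, T2 = 429.15 K
1/T1 - 1/T2 = 6.7032e-05
ln(t1/t2) = ln(24.7/10.0) = 0.9042
Ea = 8.314 * 0.9042 / 6.7032e-05 = 112151.0540 J/mol
Ea = 112.15 kJ/mol

112.15 kJ/mol


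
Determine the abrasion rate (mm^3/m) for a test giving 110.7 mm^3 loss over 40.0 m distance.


Rate = volume_loss / distance
= 110.7 / 40.0
= 2.768 mm^3/m

2.768 mm^3/m


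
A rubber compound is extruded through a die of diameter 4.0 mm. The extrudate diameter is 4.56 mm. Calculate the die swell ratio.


Die swell ratio = D_extrudate / D_die
= 4.56 / 4.0
= 1.14

Die swell = 1.14


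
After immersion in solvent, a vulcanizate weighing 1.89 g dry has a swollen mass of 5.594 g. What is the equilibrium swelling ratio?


Q = W_swollen / W_dry
Q = 5.594 / 1.89
Q = 2.96

Q = 2.96


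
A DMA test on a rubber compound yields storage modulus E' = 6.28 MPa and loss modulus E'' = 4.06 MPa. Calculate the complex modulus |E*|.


|E*| = sqrt(E'^2 + E''^2)
= sqrt(6.28^2 + 4.06^2)
= sqrt(39.4384 + 16.4836)
= 7.478 MPa

7.478 MPa


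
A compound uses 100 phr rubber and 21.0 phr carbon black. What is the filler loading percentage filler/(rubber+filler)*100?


Filler % = filler / (rubber + filler) * 100
= 21.0 / (100 + 21.0) * 100
= 21.0 / 121.0 * 100
= 17.36%

17.36%


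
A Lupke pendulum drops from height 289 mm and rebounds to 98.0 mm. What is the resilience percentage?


Resilience = h_rebound / h_drop * 100
= 98.0 / 289 * 100
= 33.9%

33.9%


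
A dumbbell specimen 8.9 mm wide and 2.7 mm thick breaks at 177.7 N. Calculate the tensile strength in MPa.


Area = width * thickness = 8.9 * 2.7 = 24.03 mm^2
TS = force / area = 177.7 / 24.03 = 7.39 MPa

7.39 MPa


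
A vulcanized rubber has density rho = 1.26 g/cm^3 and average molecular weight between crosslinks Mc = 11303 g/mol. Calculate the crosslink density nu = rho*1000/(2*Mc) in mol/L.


nu = rho * 1000 / (2 * Mc)
nu = 1.26 * 1000 / (2 * 11303)
nu = 1260.0 / 22606
nu = 0.0557 mol/L

0.0557 mol/L
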